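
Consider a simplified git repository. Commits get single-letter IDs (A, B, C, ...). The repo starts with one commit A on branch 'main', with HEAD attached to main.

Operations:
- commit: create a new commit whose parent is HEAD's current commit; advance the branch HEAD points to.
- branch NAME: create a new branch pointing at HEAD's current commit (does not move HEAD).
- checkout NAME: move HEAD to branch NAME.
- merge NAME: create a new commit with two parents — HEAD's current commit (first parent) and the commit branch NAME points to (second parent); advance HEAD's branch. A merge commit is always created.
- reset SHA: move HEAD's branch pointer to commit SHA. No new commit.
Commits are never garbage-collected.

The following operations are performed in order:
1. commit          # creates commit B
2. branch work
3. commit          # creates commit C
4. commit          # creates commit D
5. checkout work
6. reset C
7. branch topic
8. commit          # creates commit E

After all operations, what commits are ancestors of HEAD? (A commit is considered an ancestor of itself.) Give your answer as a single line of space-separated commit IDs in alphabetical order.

After op 1 (commit): HEAD=main@B [main=B]
After op 2 (branch): HEAD=main@B [main=B work=B]
After op 3 (commit): HEAD=main@C [main=C work=B]
After op 4 (commit): HEAD=main@D [main=D work=B]
After op 5 (checkout): HEAD=work@B [main=D work=B]
After op 6 (reset): HEAD=work@C [main=D work=C]
After op 7 (branch): HEAD=work@C [main=D topic=C work=C]
After op 8 (commit): HEAD=work@E [main=D topic=C work=E]

Answer: A B C E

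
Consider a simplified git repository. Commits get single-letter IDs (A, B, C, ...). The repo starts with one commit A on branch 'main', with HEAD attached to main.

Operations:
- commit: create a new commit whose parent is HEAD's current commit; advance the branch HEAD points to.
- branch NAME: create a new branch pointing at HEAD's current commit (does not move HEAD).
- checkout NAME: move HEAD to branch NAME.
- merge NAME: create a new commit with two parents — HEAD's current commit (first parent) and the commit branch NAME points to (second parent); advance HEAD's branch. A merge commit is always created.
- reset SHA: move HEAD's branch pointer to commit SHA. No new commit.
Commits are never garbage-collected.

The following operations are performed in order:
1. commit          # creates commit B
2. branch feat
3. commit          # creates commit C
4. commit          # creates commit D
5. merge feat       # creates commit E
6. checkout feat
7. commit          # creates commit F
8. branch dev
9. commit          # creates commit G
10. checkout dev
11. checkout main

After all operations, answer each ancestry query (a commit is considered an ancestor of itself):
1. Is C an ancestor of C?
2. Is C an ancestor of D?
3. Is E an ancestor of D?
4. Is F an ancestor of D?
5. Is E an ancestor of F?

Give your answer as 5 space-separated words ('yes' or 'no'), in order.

Answer: yes yes no no no

Derivation:
After op 1 (commit): HEAD=main@B [main=B]
After op 2 (branch): HEAD=main@B [feat=B main=B]
After op 3 (commit): HEAD=main@C [feat=B main=C]
After op 4 (commit): HEAD=main@D [feat=B main=D]
After op 5 (merge): HEAD=main@E [feat=B main=E]
After op 6 (checkout): HEAD=feat@B [feat=B main=E]
After op 7 (commit): HEAD=feat@F [feat=F main=E]
After op 8 (branch): HEAD=feat@F [dev=F feat=F main=E]
After op 9 (commit): HEAD=feat@G [dev=F feat=G main=E]
After op 10 (checkout): HEAD=dev@F [dev=F feat=G main=E]
After op 11 (checkout): HEAD=main@E [dev=F feat=G main=E]
ancestors(C) = {A,B,C}; C in? yes
ancestors(D) = {A,B,C,D}; C in? yes
ancestors(D) = {A,B,C,D}; E in? no
ancestors(D) = {A,B,C,D}; F in? no
ancestors(F) = {A,B,F}; E in? no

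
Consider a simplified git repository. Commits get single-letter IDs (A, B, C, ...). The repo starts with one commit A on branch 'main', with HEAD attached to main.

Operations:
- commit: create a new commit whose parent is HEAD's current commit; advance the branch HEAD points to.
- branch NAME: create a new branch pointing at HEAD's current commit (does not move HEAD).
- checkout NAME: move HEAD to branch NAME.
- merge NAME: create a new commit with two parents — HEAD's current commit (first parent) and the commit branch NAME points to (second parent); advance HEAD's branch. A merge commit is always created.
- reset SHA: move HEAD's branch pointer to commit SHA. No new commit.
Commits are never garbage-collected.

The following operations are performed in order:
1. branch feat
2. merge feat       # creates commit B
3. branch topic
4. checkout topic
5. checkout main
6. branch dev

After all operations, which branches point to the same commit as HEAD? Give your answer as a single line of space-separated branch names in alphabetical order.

Answer: dev main topic

Derivation:
After op 1 (branch): HEAD=main@A [feat=A main=A]
After op 2 (merge): HEAD=main@B [feat=A main=B]
After op 3 (branch): HEAD=main@B [feat=A main=B topic=B]
After op 4 (checkout): HEAD=topic@B [feat=A main=B topic=B]
After op 5 (checkout): HEAD=main@B [feat=A main=B topic=B]
After op 6 (branch): HEAD=main@B [dev=B feat=A main=B topic=B]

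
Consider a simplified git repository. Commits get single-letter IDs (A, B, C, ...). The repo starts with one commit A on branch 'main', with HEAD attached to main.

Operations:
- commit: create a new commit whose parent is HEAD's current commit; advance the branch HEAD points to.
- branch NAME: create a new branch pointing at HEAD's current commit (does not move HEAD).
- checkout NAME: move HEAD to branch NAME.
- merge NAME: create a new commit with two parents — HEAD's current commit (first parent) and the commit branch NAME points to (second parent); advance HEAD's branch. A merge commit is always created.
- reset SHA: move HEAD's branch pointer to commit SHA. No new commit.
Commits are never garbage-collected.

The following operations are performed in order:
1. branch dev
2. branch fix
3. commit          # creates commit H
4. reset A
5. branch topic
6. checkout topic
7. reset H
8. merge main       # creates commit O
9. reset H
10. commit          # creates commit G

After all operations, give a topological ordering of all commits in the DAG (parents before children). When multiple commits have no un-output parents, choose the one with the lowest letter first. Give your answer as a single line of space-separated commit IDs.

After op 1 (branch): HEAD=main@A [dev=A main=A]
After op 2 (branch): HEAD=main@A [dev=A fix=A main=A]
After op 3 (commit): HEAD=main@H [dev=A fix=A main=H]
After op 4 (reset): HEAD=main@A [dev=A fix=A main=A]
After op 5 (branch): HEAD=main@A [dev=A fix=A main=A topic=A]
After op 6 (checkout): HEAD=topic@A [dev=A fix=A main=A topic=A]
After op 7 (reset): HEAD=topic@H [dev=A fix=A main=A topic=H]
After op 8 (merge): HEAD=topic@O [dev=A fix=A main=A topic=O]
After op 9 (reset): HEAD=topic@H [dev=A fix=A main=A topic=H]
After op 10 (commit): HEAD=topic@G [dev=A fix=A main=A topic=G]
commit A: parents=[]
commit G: parents=['H']
commit H: parents=['A']
commit O: parents=['H', 'A']

Answer: A H G O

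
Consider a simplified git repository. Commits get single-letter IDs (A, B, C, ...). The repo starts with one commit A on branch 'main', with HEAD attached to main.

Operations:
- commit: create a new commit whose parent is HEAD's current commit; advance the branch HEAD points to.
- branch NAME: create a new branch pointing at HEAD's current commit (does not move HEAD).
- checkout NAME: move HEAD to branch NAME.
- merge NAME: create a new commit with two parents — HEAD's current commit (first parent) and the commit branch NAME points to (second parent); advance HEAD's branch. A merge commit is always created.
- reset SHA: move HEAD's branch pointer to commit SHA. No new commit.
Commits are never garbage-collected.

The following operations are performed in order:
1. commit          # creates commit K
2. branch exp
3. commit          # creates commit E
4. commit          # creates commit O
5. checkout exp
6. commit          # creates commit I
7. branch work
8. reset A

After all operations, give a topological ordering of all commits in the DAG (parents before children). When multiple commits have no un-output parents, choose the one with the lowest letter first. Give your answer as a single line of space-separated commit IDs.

Answer: A K E I O

Derivation:
After op 1 (commit): HEAD=main@K [main=K]
After op 2 (branch): HEAD=main@K [exp=K main=K]
After op 3 (commit): HEAD=main@E [exp=K main=E]
After op 4 (commit): HEAD=main@O [exp=K main=O]
After op 5 (checkout): HEAD=exp@K [exp=K main=O]
After op 6 (commit): HEAD=exp@I [exp=I main=O]
After op 7 (branch): HEAD=exp@I [exp=I main=O work=I]
After op 8 (reset): HEAD=exp@A [exp=A main=O work=I]
commit A: parents=[]
commit E: parents=['K']
commit I: parents=['K']
commit K: parents=['A']
commit O: parents=['E']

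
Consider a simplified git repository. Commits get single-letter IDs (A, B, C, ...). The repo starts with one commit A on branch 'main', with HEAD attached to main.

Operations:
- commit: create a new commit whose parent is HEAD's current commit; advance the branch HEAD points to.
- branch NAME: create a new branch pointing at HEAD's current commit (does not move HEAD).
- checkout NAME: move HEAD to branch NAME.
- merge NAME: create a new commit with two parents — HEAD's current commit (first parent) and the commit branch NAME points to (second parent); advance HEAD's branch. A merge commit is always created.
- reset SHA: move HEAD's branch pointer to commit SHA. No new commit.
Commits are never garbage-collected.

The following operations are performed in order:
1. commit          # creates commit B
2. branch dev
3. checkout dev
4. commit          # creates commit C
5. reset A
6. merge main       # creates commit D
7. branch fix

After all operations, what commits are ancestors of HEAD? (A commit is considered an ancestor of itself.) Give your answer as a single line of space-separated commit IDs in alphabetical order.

After op 1 (commit): HEAD=main@B [main=B]
After op 2 (branch): HEAD=main@B [dev=B main=B]
After op 3 (checkout): HEAD=dev@B [dev=B main=B]
After op 4 (commit): HEAD=dev@C [dev=C main=B]
After op 5 (reset): HEAD=dev@A [dev=A main=B]
After op 6 (merge): HEAD=dev@D [dev=D main=B]
After op 7 (branch): HEAD=dev@D [dev=D fix=D main=B]

Answer: A B D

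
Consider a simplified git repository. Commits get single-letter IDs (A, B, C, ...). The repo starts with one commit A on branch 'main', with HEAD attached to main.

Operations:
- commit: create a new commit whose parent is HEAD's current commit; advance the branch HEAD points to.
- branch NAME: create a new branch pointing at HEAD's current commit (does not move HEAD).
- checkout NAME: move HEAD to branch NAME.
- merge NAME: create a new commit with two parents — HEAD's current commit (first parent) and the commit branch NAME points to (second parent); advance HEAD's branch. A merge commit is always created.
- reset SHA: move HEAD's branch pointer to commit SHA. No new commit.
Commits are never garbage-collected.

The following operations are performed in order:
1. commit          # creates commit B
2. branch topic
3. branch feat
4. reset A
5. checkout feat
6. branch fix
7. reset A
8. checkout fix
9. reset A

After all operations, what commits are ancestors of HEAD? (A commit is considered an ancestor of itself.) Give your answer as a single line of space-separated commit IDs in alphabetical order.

Answer: A

Derivation:
After op 1 (commit): HEAD=main@B [main=B]
After op 2 (branch): HEAD=main@B [main=B topic=B]
After op 3 (branch): HEAD=main@B [feat=B main=B topic=B]
After op 4 (reset): HEAD=main@A [feat=B main=A topic=B]
After op 5 (checkout): HEAD=feat@B [feat=B main=A topic=B]
After op 6 (branch): HEAD=feat@B [feat=B fix=B main=A topic=B]
After op 7 (reset): HEAD=feat@A [feat=A fix=B main=A topic=B]
After op 8 (checkout): HEAD=fix@B [feat=A fix=B main=A topic=B]
After op 9 (reset): HEAD=fix@A [feat=A fix=A main=A topic=B]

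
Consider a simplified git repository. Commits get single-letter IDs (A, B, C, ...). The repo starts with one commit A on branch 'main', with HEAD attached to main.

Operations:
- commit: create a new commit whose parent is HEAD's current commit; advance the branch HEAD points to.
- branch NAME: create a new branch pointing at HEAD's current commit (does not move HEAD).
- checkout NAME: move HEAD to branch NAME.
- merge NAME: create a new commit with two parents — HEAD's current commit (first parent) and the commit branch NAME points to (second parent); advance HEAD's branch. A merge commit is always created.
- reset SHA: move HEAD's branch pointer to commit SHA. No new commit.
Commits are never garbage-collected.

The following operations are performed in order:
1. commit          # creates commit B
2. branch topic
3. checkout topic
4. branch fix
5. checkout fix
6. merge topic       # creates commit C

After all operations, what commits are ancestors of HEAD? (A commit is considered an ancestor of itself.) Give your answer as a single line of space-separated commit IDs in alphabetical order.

Answer: A B C

Derivation:
After op 1 (commit): HEAD=main@B [main=B]
After op 2 (branch): HEAD=main@B [main=B topic=B]
After op 3 (checkout): HEAD=topic@B [main=B topic=B]
After op 4 (branch): HEAD=topic@B [fix=B main=B topic=B]
After op 5 (checkout): HEAD=fix@B [fix=B main=B topic=B]
After op 6 (merge): HEAD=fix@C [fix=C main=B topic=B]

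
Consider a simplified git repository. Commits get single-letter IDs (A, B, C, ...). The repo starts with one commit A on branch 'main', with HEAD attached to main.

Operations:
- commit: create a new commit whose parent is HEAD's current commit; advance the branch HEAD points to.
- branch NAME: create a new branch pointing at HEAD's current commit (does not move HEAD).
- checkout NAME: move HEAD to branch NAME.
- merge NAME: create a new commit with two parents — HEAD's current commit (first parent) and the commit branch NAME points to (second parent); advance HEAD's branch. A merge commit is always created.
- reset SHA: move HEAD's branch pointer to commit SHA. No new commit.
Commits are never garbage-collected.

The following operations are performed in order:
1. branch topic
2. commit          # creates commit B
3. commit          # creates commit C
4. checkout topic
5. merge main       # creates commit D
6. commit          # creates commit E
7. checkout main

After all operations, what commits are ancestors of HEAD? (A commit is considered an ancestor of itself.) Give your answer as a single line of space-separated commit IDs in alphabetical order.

Answer: A B C

Derivation:
After op 1 (branch): HEAD=main@A [main=A topic=A]
After op 2 (commit): HEAD=main@B [main=B topic=A]
After op 3 (commit): HEAD=main@C [main=C topic=A]
After op 4 (checkout): HEAD=topic@A [main=C topic=A]
After op 5 (merge): HEAD=topic@D [main=C topic=D]
After op 6 (commit): HEAD=topic@E [main=C topic=E]
After op 7 (checkout): HEAD=main@C [main=C topic=E]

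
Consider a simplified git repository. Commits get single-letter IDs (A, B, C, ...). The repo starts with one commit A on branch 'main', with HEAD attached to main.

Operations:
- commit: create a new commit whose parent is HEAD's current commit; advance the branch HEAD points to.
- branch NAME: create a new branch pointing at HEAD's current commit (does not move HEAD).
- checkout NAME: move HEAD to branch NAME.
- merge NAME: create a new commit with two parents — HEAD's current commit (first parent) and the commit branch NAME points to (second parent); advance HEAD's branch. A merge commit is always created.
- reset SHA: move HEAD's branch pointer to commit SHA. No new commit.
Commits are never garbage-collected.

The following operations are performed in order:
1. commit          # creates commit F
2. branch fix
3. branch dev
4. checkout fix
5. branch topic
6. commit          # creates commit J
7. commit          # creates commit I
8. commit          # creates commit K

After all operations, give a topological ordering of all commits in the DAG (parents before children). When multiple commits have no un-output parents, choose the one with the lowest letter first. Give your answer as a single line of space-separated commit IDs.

Answer: A F J I K

Derivation:
After op 1 (commit): HEAD=main@F [main=F]
After op 2 (branch): HEAD=main@F [fix=F main=F]
After op 3 (branch): HEAD=main@F [dev=F fix=F main=F]
After op 4 (checkout): HEAD=fix@F [dev=F fix=F main=F]
After op 5 (branch): HEAD=fix@F [dev=F fix=F main=F topic=F]
After op 6 (commit): HEAD=fix@J [dev=F fix=J main=F topic=F]
After op 7 (commit): HEAD=fix@I [dev=F fix=I main=F topic=F]
After op 8 (commit): HEAD=fix@K [dev=F fix=K main=F topic=F]
commit A: parents=[]
commit F: parents=['A']
commit I: parents=['J']
commit J: parents=['F']
commit K: parents=['I']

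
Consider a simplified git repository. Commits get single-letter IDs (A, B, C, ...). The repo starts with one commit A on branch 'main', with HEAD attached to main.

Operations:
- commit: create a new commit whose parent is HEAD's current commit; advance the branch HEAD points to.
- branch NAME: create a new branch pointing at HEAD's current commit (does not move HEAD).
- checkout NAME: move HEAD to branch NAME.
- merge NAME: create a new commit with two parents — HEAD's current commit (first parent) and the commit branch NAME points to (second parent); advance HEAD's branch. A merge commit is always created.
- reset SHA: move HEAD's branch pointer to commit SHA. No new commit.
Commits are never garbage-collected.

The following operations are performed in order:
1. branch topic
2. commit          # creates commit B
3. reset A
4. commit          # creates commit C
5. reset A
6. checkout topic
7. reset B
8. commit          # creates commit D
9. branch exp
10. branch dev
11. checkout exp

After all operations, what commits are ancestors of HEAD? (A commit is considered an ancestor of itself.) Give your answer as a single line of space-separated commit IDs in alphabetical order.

After op 1 (branch): HEAD=main@A [main=A topic=A]
After op 2 (commit): HEAD=main@B [main=B topic=A]
After op 3 (reset): HEAD=main@A [main=A topic=A]
After op 4 (commit): HEAD=main@C [main=C topic=A]
After op 5 (reset): HEAD=main@A [main=A topic=A]
After op 6 (checkout): HEAD=topic@A [main=A topic=A]
After op 7 (reset): HEAD=topic@B [main=A topic=B]
After op 8 (commit): HEAD=topic@D [main=A topic=D]
After op 9 (branch): HEAD=topic@D [exp=D main=A topic=D]
After op 10 (branch): HEAD=topic@D [dev=D exp=D main=A topic=D]
After op 11 (checkout): HEAD=exp@D [dev=D exp=D main=A topic=D]

Answer: A B D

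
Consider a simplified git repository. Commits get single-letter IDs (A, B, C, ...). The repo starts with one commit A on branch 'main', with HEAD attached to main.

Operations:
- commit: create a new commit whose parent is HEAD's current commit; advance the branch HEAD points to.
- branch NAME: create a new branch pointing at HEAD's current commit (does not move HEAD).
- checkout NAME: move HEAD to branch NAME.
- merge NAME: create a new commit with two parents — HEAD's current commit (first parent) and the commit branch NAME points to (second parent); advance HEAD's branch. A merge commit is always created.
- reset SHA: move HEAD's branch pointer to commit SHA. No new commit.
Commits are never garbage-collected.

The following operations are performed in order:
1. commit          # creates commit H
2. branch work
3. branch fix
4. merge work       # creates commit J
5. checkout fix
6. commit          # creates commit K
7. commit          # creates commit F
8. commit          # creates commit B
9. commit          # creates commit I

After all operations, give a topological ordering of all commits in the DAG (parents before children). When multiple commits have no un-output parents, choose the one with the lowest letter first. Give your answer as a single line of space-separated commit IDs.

After op 1 (commit): HEAD=main@H [main=H]
After op 2 (branch): HEAD=main@H [main=H work=H]
After op 3 (branch): HEAD=main@H [fix=H main=H work=H]
After op 4 (merge): HEAD=main@J [fix=H main=J work=H]
After op 5 (checkout): HEAD=fix@H [fix=H main=J work=H]
After op 6 (commit): HEAD=fix@K [fix=K main=J work=H]
After op 7 (commit): HEAD=fix@F [fix=F main=J work=H]
After op 8 (commit): HEAD=fix@B [fix=B main=J work=H]
After op 9 (commit): HEAD=fix@I [fix=I main=J work=H]
commit A: parents=[]
commit B: parents=['F']
commit F: parents=['K']
commit H: parents=['A']
commit I: parents=['B']
commit J: parents=['H', 'H']
commit K: parents=['H']

Answer: A H J K F B I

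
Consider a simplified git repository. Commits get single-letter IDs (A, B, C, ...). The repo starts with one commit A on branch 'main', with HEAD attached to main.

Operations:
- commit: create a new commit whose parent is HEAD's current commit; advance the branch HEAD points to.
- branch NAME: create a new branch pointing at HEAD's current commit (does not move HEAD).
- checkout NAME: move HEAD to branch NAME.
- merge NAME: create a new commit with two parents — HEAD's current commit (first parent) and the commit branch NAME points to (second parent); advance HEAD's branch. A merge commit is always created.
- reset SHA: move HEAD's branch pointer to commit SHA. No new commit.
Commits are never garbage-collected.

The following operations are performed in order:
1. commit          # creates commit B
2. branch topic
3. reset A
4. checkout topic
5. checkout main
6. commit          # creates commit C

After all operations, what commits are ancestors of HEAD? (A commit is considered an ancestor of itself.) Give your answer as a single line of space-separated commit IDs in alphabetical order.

Answer: A C

Derivation:
After op 1 (commit): HEAD=main@B [main=B]
After op 2 (branch): HEAD=main@B [main=B topic=B]
After op 3 (reset): HEAD=main@A [main=A topic=B]
After op 4 (checkout): HEAD=topic@B [main=A topic=B]
After op 5 (checkout): HEAD=main@A [main=A topic=B]
After op 6 (commit): HEAD=main@C [main=C topic=B]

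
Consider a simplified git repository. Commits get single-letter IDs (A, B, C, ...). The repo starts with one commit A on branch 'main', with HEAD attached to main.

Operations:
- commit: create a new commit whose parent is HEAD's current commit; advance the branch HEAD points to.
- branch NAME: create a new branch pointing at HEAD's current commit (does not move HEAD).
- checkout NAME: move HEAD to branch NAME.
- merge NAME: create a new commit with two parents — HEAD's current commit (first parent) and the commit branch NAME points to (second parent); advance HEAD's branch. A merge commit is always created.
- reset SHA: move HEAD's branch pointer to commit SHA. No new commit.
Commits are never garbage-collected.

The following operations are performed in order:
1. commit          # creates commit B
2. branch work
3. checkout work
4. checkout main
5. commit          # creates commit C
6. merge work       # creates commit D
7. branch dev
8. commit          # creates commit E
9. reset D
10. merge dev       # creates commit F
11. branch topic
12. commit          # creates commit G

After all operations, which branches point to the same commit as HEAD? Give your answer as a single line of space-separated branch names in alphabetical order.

Answer: main

Derivation:
After op 1 (commit): HEAD=main@B [main=B]
After op 2 (branch): HEAD=main@B [main=B work=B]
After op 3 (checkout): HEAD=work@B [main=B work=B]
After op 4 (checkout): HEAD=main@B [main=B work=B]
After op 5 (commit): HEAD=main@C [main=C work=B]
After op 6 (merge): HEAD=main@D [main=D work=B]
After op 7 (branch): HEAD=main@D [dev=D main=D work=B]
After op 8 (commit): HEAD=main@E [dev=D main=E work=B]
After op 9 (reset): HEAD=main@D [dev=D main=D work=B]
After op 10 (merge): HEAD=main@F [dev=D main=F work=B]
After op 11 (branch): HEAD=main@F [dev=D main=F topic=F work=B]
After op 12 (commit): HEAD=main@G [dev=D main=G topic=F work=B]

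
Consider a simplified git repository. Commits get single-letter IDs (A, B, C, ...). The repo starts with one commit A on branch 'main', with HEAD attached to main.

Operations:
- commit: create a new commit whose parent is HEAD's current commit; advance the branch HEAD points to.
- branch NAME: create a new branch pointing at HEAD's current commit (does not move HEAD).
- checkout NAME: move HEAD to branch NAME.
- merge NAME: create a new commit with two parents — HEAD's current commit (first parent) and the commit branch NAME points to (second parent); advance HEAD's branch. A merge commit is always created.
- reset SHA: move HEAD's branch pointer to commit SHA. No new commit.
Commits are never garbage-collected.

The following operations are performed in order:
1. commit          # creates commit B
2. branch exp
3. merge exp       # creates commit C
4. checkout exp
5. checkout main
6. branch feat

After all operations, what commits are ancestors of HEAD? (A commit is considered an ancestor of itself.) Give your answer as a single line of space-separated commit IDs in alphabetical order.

After op 1 (commit): HEAD=main@B [main=B]
After op 2 (branch): HEAD=main@B [exp=B main=B]
After op 3 (merge): HEAD=main@C [exp=B main=C]
After op 4 (checkout): HEAD=exp@B [exp=B main=C]
After op 5 (checkout): HEAD=main@C [exp=B main=C]
After op 6 (branch): HEAD=main@C [exp=B feat=C main=C]

Answer: A B C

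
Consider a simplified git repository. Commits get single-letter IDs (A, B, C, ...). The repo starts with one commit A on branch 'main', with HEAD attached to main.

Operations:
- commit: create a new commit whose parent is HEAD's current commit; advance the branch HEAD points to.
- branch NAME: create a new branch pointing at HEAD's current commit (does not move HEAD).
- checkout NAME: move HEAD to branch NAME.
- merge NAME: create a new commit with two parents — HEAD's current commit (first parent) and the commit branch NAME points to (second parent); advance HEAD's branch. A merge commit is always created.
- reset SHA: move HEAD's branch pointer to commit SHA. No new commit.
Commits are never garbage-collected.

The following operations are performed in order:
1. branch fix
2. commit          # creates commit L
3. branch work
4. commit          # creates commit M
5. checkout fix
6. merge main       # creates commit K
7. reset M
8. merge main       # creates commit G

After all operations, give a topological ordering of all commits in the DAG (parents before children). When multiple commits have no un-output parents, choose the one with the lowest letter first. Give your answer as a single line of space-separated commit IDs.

Answer: A L M G K

Derivation:
After op 1 (branch): HEAD=main@A [fix=A main=A]
After op 2 (commit): HEAD=main@L [fix=A main=L]
After op 3 (branch): HEAD=main@L [fix=A main=L work=L]
After op 4 (commit): HEAD=main@M [fix=A main=M work=L]
After op 5 (checkout): HEAD=fix@A [fix=A main=M work=L]
After op 6 (merge): HEAD=fix@K [fix=K main=M work=L]
After op 7 (reset): HEAD=fix@M [fix=M main=M work=L]
After op 8 (merge): HEAD=fix@G [fix=G main=M work=L]
commit A: parents=[]
commit G: parents=['M', 'M']
commit K: parents=['A', 'M']
commit L: parents=['A']
commit M: parents=['L']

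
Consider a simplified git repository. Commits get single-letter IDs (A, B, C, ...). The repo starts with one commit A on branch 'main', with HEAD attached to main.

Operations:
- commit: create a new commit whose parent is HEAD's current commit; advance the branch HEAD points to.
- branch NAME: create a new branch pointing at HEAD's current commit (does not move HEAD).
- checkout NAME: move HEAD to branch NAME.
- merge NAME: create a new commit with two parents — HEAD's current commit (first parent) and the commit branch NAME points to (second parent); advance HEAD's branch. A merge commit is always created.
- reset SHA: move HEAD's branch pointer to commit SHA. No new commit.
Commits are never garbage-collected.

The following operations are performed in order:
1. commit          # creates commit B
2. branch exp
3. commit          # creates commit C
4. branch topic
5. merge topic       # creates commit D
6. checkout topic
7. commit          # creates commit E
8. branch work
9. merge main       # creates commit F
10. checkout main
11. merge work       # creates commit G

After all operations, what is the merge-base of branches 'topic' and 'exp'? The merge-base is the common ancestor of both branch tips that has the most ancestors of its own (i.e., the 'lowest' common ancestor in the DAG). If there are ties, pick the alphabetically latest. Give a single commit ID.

After op 1 (commit): HEAD=main@B [main=B]
After op 2 (branch): HEAD=main@B [exp=B main=B]
After op 3 (commit): HEAD=main@C [exp=B main=C]
After op 4 (branch): HEAD=main@C [exp=B main=C topic=C]
After op 5 (merge): HEAD=main@D [exp=B main=D topic=C]
After op 6 (checkout): HEAD=topic@C [exp=B main=D topic=C]
After op 7 (commit): HEAD=topic@E [exp=B main=D topic=E]
After op 8 (branch): HEAD=topic@E [exp=B main=D topic=E work=E]
After op 9 (merge): HEAD=topic@F [exp=B main=D topic=F work=E]
After op 10 (checkout): HEAD=main@D [exp=B main=D topic=F work=E]
After op 11 (merge): HEAD=main@G [exp=B main=G topic=F work=E]
ancestors(topic=F): ['A', 'B', 'C', 'D', 'E', 'F']
ancestors(exp=B): ['A', 'B']
common: ['A', 'B']

Answer: B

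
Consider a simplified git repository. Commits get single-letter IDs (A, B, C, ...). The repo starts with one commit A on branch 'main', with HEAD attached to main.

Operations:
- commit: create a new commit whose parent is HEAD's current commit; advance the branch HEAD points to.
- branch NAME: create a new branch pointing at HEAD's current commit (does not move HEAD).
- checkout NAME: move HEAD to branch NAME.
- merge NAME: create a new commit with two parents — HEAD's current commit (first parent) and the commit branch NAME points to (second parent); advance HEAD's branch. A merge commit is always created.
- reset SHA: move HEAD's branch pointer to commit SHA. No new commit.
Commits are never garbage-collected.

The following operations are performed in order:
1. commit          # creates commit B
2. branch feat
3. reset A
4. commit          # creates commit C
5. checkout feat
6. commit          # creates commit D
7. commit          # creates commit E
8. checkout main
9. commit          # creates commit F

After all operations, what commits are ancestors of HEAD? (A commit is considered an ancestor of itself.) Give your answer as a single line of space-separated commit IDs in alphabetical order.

Answer: A C F

Derivation:
After op 1 (commit): HEAD=main@B [main=B]
After op 2 (branch): HEAD=main@B [feat=B main=B]
After op 3 (reset): HEAD=main@A [feat=B main=A]
After op 4 (commit): HEAD=main@C [feat=B main=C]
After op 5 (checkout): HEAD=feat@B [feat=B main=C]
After op 6 (commit): HEAD=feat@D [feat=D main=C]
After op 7 (commit): HEAD=feat@E [feat=E main=C]
After op 8 (checkout): HEAD=main@C [feat=E main=C]
After op 9 (commit): HEAD=main@F [feat=E main=F]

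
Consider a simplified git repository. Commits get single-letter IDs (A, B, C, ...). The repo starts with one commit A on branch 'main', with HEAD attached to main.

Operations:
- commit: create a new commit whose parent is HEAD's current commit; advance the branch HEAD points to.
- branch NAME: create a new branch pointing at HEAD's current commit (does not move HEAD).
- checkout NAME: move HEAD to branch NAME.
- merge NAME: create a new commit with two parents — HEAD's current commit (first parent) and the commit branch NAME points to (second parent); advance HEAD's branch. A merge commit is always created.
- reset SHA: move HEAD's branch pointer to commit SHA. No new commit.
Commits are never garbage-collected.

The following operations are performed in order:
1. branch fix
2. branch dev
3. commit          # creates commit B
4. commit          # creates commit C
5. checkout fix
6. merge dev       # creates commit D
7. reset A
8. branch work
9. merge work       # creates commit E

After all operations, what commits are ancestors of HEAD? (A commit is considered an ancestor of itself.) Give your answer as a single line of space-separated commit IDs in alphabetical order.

After op 1 (branch): HEAD=main@A [fix=A main=A]
After op 2 (branch): HEAD=main@A [dev=A fix=A main=A]
After op 3 (commit): HEAD=main@B [dev=A fix=A main=B]
After op 4 (commit): HEAD=main@C [dev=A fix=A main=C]
After op 5 (checkout): HEAD=fix@A [dev=A fix=A main=C]
After op 6 (merge): HEAD=fix@D [dev=A fix=D main=C]
After op 7 (reset): HEAD=fix@A [dev=A fix=A main=C]
After op 8 (branch): HEAD=fix@A [dev=A fix=A main=C work=A]
After op 9 (merge): HEAD=fix@E [dev=A fix=E main=C work=A]

Answer: A E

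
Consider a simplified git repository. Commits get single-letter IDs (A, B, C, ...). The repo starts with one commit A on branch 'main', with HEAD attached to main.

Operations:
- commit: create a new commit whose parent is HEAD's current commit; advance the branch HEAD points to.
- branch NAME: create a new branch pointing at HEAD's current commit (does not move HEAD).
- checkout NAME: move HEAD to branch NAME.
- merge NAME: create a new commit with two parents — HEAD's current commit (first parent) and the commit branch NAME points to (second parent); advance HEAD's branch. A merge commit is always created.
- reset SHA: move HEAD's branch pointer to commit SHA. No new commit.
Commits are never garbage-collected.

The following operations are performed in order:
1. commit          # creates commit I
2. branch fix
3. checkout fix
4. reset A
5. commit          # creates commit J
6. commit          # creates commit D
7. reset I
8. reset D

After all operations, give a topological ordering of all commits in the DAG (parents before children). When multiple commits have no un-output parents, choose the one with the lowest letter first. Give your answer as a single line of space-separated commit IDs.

Answer: A I J D

Derivation:
After op 1 (commit): HEAD=main@I [main=I]
After op 2 (branch): HEAD=main@I [fix=I main=I]
After op 3 (checkout): HEAD=fix@I [fix=I main=I]
After op 4 (reset): HEAD=fix@A [fix=A main=I]
After op 5 (commit): HEAD=fix@J [fix=J main=I]
After op 6 (commit): HEAD=fix@D [fix=D main=I]
After op 7 (reset): HEAD=fix@I [fix=I main=I]
After op 8 (reset): HEAD=fix@D [fix=D main=I]
commit A: parents=[]
commit D: parents=['J']
commit I: parents=['A']
commit J: parents=['A']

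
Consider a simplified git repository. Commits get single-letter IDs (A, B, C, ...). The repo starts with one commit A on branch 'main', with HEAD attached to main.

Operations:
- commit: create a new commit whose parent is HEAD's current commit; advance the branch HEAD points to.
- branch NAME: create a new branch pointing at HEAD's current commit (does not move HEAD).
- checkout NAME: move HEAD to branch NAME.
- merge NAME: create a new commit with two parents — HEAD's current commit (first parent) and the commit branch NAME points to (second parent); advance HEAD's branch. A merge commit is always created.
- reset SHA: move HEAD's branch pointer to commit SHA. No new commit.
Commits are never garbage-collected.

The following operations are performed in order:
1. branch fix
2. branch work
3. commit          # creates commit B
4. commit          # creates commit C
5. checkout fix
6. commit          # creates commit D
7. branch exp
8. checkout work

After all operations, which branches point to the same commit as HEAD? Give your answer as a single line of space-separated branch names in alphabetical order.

Answer: work

Derivation:
After op 1 (branch): HEAD=main@A [fix=A main=A]
After op 2 (branch): HEAD=main@A [fix=A main=A work=A]
After op 3 (commit): HEAD=main@B [fix=A main=B work=A]
After op 4 (commit): HEAD=main@C [fix=A main=C work=A]
After op 5 (checkout): HEAD=fix@A [fix=A main=C work=A]
After op 6 (commit): HEAD=fix@D [fix=D main=C work=A]
After op 7 (branch): HEAD=fix@D [exp=D fix=D main=C work=A]
After op 8 (checkout): HEAD=work@A [exp=D fix=D main=C work=A]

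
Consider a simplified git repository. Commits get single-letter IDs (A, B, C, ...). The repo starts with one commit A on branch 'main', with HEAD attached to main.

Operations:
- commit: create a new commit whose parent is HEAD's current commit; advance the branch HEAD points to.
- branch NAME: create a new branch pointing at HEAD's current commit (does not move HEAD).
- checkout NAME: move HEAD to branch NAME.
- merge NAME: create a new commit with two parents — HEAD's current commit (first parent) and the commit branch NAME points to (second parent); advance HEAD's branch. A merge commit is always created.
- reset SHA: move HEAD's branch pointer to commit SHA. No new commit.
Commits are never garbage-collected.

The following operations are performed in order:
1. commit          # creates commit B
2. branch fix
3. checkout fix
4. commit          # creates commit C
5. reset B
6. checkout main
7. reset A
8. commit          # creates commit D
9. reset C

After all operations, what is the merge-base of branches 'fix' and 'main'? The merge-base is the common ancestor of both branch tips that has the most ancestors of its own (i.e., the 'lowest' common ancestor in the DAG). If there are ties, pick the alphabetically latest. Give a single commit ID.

After op 1 (commit): HEAD=main@B [main=B]
After op 2 (branch): HEAD=main@B [fix=B main=B]
After op 3 (checkout): HEAD=fix@B [fix=B main=B]
After op 4 (commit): HEAD=fix@C [fix=C main=B]
After op 5 (reset): HEAD=fix@B [fix=B main=B]
After op 6 (checkout): HEAD=main@B [fix=B main=B]
After op 7 (reset): HEAD=main@A [fix=B main=A]
After op 8 (commit): HEAD=main@D [fix=B main=D]
After op 9 (reset): HEAD=main@C [fix=B main=C]
ancestors(fix=B): ['A', 'B']
ancestors(main=C): ['A', 'B', 'C']
common: ['A', 'B']

Answer: B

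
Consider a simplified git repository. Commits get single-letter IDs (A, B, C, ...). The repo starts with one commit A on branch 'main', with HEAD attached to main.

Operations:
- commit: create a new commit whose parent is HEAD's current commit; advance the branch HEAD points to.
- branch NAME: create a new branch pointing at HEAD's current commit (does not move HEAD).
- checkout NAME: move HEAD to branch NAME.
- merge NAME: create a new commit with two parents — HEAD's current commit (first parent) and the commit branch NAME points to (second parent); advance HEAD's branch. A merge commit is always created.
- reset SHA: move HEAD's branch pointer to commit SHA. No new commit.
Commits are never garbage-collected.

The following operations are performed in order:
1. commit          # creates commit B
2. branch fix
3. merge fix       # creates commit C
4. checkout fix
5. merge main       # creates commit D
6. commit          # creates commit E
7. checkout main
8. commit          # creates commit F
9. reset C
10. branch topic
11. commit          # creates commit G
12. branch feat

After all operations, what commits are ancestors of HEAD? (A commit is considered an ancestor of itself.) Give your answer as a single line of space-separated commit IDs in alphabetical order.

Answer: A B C G

Derivation:
After op 1 (commit): HEAD=main@B [main=B]
After op 2 (branch): HEAD=main@B [fix=B main=B]
After op 3 (merge): HEAD=main@C [fix=B main=C]
After op 4 (checkout): HEAD=fix@B [fix=B main=C]
After op 5 (merge): HEAD=fix@D [fix=D main=C]
After op 6 (commit): HEAD=fix@E [fix=E main=C]
After op 7 (checkout): HEAD=main@C [fix=E main=C]
After op 8 (commit): HEAD=main@F [fix=E main=F]
After op 9 (reset): HEAD=main@C [fix=E main=C]
After op 10 (branch): HEAD=main@C [fix=E main=C topic=C]
After op 11 (commit): HEAD=main@G [fix=E main=G topic=C]
After op 12 (branch): HEAD=main@G [feat=G fix=E main=G topic=C]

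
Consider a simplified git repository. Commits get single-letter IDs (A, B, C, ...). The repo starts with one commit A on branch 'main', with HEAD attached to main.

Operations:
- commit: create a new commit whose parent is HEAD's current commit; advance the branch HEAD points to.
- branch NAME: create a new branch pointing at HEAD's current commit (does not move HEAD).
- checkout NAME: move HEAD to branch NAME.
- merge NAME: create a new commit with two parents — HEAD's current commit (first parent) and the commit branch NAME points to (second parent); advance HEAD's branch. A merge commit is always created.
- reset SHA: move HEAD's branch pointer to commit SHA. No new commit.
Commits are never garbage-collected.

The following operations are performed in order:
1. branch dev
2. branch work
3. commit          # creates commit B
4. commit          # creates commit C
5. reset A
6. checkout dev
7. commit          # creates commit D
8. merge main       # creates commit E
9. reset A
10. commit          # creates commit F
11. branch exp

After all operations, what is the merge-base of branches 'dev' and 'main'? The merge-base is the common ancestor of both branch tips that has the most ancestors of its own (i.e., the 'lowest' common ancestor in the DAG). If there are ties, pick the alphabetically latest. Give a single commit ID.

After op 1 (branch): HEAD=main@A [dev=A main=A]
After op 2 (branch): HEAD=main@A [dev=A main=A work=A]
After op 3 (commit): HEAD=main@B [dev=A main=B work=A]
After op 4 (commit): HEAD=main@C [dev=A main=C work=A]
After op 5 (reset): HEAD=main@A [dev=A main=A work=A]
After op 6 (checkout): HEAD=dev@A [dev=A main=A work=A]
After op 7 (commit): HEAD=dev@D [dev=D main=A work=A]
After op 8 (merge): HEAD=dev@E [dev=E main=A work=A]
After op 9 (reset): HEAD=dev@A [dev=A main=A work=A]
After op 10 (commit): HEAD=dev@F [dev=F main=A work=A]
After op 11 (branch): HEAD=dev@F [dev=F exp=F main=A work=A]
ancestors(dev=F): ['A', 'F']
ancestors(main=A): ['A']
common: ['A']

Answer: A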